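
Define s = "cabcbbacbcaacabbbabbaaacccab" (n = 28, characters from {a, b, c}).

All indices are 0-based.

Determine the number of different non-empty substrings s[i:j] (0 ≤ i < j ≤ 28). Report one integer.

sorted suffixes:
  #0 SA[0]=20  'aaacccab'
  #1 SA[1]=10  'aacabbbabbaaacccab'
  #2 SA[2]=21  'aacccab'
  #3 SA[3]=26  'ab'
  #4 SA[4]=17  'abbaaacccab'
  #5 SA[5]=13  'abbbabbaaacccab'
  #6 SA[6]=1  'abcbbacbcaacabbbabbaaacccab'
  #7 SA[7]=11  'acabbbabbaaacccab'
  #8 SA[8]=6  'acbcaacabbbabbaaacccab'
  #9 SA[9]=22  'acccab'
  #10 SA[10]=27  'b'
  #11 SA[11]=19  'baaacccab'
  #12 SA[12]=16  'babbaaacccab'
  #13 SA[13]=5  'bacbcaacabbbabbaaacccab'
  #14 SA[14]=18  'bbaaacccab'
  #15 SA[15]=15  'bbabbaaacccab'
  #16 SA[16]=4  'bbacbcaacabbbabbaaacccab'
  #17 SA[17]=14  'bbbabbaaacccab'
  #18 SA[18]=8  'bcaacabbbabbaaacccab'
  #19 SA[19]=2  'bcbbacbcaacabbbabbaaacccab'
  #20 SA[20]=9  'caacabbbabbaaacccab'
  #21 SA[21]=25  'cab'
  #22 SA[22]=12  'cabbbabbaaacccab'
  #23 SA[23]=0  'cabcbbacbcaacabbbabbaaacccab'
  #24 SA[24]=3  'cbbacbcaacabbbabbaaacccab'
  #25 SA[25]=7  'cbcaacabbbabbaaacccab'
  #26 SA[26]=24  'ccab'
  #27 SA[27]=23  'cccab'

SA = [20, 10, 21, 26, 17, 13, 1, 11, 6, 22, 27, 19, 16, 5, 18, 15, 4, 14, 8, 2, 9, 25, 12, 0, 3, 7, 24, 23]
[i] adj suffixes → lcp
  [1] 20/10 → 2 ('aa')
  [2] 10/21 → 3 ('aac')
  [3] 21/26 → 1 ('a')
  [4] 26/17 → 2 ('ab')
  [5] 17/13 → 3 ('abb')
  [6] 13/1 → 2 ('ab')
  [7] 1/11 → 1 ('a')
  [8] 11/6 → 2 ('ac')
  [9] 6/22 → 2 ('ac')
  [10] 22/27 → 0 ('')
  [11] 27/19 → 1 ('b')
  [12] 19/16 → 2 ('ba')
  [13] 16/5 → 2 ('ba')
  [14] 5/18 → 1 ('b')
  [15] 18/15 → 3 ('bba')
  [16] 15/4 → 3 ('bba')
  [17] 4/14 → 2 ('bb')
  [18] 14/8 → 1 ('b')
  [19] 8/2 → 2 ('bc')
  [20] 2/9 → 0 ('')
  [21] 9/25 → 2 ('ca')
  [22] 25/12 → 3 ('cab')
  [23] 12/0 → 3 ('cab')
  [24] 0/3 → 1 ('c')
  [25] 3/7 → 2 ('cb')
  [26] 7/24 → 1 ('c')
  [27] 24/23 → 2 ('cc')

n(n+1)/2 = 28·29/2 = 406
Σ LCP = 0 + 2 + 3 + 1 + 2 + 3 + 2 + 1 + 2 + 2 + 0 + 1 + 2 + 2 + 1 + 3 + 3 + 2 + 1 + 2 + 0 + 2 + 3 + 3 + 1 + 2 + 1 + 2 = 49
distinct = 406 − 49 = 357

357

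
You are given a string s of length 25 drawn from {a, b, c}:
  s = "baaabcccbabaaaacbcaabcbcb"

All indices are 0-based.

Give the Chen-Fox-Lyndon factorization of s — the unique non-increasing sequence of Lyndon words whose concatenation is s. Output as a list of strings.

["b", "aaabcccbab", "aaaacbcaabcbcb"]

emit factor 1: 'b' (i=0, period=1)
emit factor 2: 'aaabcccbab' (i=1, period=10)
emit factor 3: 'aaaacbcaabcbcb' (i=11, period=14)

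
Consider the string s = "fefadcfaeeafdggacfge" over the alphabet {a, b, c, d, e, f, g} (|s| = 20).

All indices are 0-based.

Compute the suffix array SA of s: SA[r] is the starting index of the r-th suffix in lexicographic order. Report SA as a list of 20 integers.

rank | idx | suffix
   0 |  15 | acfge
   1 |   3 | adcfaeeafdggacfge
   2 |   7 | aeeafdggacfge
   3 |  10 | afdggacfge
   4 |   5 | cfaeeafdggacfge
   5 |  16 | cfge
   6 |   4 | dcfaeeafdggacfge
   7 |  12 | dggacfge
   8 |  19 | e
   9 |   9 | eafdggacfge
  10 |   8 | eeafdggacfge
  11 |   1 | efadcfaeeafdggacfge
  12 |   2 | fadcfaeeafdggacfge
  13 |   6 | faeeafdggacfge
  14 |  11 | fdggacfge
  15 |   0 | fefadcfaeeafdggacfge
  16 |  17 | fge
  17 |  14 | gacfge
  18 |  18 | ge
  19 |  13 | ggacfge

[15, 3, 7, 10, 5, 16, 4, 12, 19, 9, 8, 1, 2, 6, 11, 0, 17, 14, 18, 13]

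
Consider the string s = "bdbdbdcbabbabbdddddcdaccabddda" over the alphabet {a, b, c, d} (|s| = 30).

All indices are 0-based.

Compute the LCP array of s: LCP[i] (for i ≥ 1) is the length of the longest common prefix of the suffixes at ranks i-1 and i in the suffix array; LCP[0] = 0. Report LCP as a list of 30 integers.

[0, 1, 3, 2, 1, 0, 4, 1, 2, 1, 4, 2, 2, 4, 0, 1, 1, 1, 0, 2, 1, 3, 1, 2, 1, 2, 2, 3, 3, 4]

sorted suffixes:
  #0 SA[0]=29  'a'
  #1 SA[1]=8  'abbabbdddddcdaccabddda'
  #2 SA[2]=11  'abbdddddcdaccabddda'
  #3 SA[3]=24  'abddda'
  #4 SA[4]=21  'accabddda'
  #5 SA[5]=7  'babbabbdddddcdaccabddda'
  #6 SA[6]=10  'babbdddddcdaccabddda'
  #7 SA[7]=9  'bbabbdddddcdaccabddda'
  #8 SA[8]=12  'bbdddddcdaccabddda'
  #9 SA[9]=0  'bdbdbdcbabbabbdddddcdaccabddda'
  #10 SA[10]=2  'bdbdcbabbabbdddddcdaccabddda'
  #11 SA[11]=4  'bdcbabbabbdddddcdaccabddda'
  #12 SA[12]=25  'bddda'
  #13 SA[13]=13  'bdddddcdaccabddda'
  #14 SA[14]=23  'cabddda'
  #15 SA[15]=6  'cbabbabbdddddcdaccabddda'
  #16 SA[16]=22  'ccabddda'
  #17 SA[17]=19  'cdaccabddda'
  #18 SA[18]=28  'da'
  #19 SA[19]=20  'daccabddda'
  #20 SA[20]=1  'dbdbdcbabbabbdddddcdaccabddda'
  #21 SA[21]=3  'dbdcbabbabbdddddcdaccabddda'
  #22 SA[22]=5  'dcbabbabbdddddcdaccabddda'
  #23 SA[23]=18  'dcdaccabddda'
  #24 SA[24]=27  'dda'
  #25 SA[25]=17  'ddcdaccabddda'
  #26 SA[26]=26  'ddda'
  #27 SA[27]=16  'dddcdaccabddda'
  #28 SA[28]=15  'ddddcdaccabddda'
  #29 SA[29]=14  'dddddcdaccabddda'

SA = [29, 8, 11, 24, 21, 7, 10, 9, 12, 0, 2, 4, 25, 13, 23, 6, 22, 19, 28, 20, 1, 3, 5, 18, 27, 17, 26, 16, 15, 14]
i: (SA[i-1],SA[i]) lcp shared
  1: (29,8) 1 'a'
  2: (8,11) 3 'abb'
  3: (11,24) 2 'ab'
  4: (24,21) 1 'a'
  5: (21,7) 0 ''
  6: (7,10) 4 'babb'
  7: (10,9) 1 'b'
  8: (9,12) 2 'bb'
  9: (12,0) 1 'b'
  10: (0,2) 4 'bdbd'
  11: (2,4) 2 'bd'
  12: (4,25) 2 'bd'
  13: (25,13) 4 'bddd'
  14: (13,23) 0 ''
  15: (23,6) 1 'c'
  16: (6,22) 1 'c'
  17: (22,19) 1 'c'
  18: (19,28) 0 ''
  19: (28,20) 2 'da'
  20: (20,1) 1 'd'
  21: (1,3) 3 'dbd'
  22: (3,5) 1 'd'
  23: (5,18) 2 'dc'
  24: (18,27) 1 'd'
  25: (27,17) 2 'dd'
  26: (17,26) 2 'dd'
  27: (26,16) 3 'ddd'
  28: (16,15) 3 'ddd'
  29: (15,14) 4 'dddd'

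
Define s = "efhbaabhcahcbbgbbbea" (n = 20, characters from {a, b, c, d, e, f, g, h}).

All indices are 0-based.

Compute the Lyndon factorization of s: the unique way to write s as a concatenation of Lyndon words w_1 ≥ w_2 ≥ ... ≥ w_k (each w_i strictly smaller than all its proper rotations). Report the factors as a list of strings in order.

["efh", "b", "aabhcahcbbgbbbe", "a"]

emit factor 1: 'efh' (i=0, period=3)
emit factor 2: 'b' (i=3, period=1)
emit factor 3: 'aabhcahcbbgbbbe' (i=4, period=15)
emit factor 4: 'a' (i=19, period=1)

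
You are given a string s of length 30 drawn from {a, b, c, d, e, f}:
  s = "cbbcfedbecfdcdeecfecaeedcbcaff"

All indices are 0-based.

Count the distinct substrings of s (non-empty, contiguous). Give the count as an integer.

428

rank | idx | suffix
   0 |  20 | aeedcbcaff
   1 |  27 | aff
   2 |   1 | bbcfedbecfdcdeecfecaeedcbcaff
   3 |  25 | bcaff
   4 |   2 | bcfedbecfdcdeecfecaeedcbcaff
   5 |   7 | becfdcdeecfecaeedcbcaff
   6 |  19 | caeedcbcaff
   7 |  26 | caff
   8 |   0 | cbbcfedbecfdcdeecfecaeedcbcaff
   9 |  24 | cbcaff
  10 |  12 | cdeecfecaeedcbcaff
  11 |   9 | cfdcdeecfecaeedcbcaff
  12 |  16 | cfecaeedcbcaff
  13 |   3 | cfedbecfdcdeecfecaeedcbcaff
  14 |   6 | dbecfdcdeecfecaeedcbcaff
  15 |  23 | dcbcaff
  16 |  11 | dcdeecfecaeedcbcaff
  17 |  13 | deecfecaeedcbcaff
  18 |  18 | ecaeedcbcaff
  19 |   8 | ecfdcdeecfecaeedcbcaff
  20 |  15 | ecfecaeedcbcaff
  21 |   5 | edbecfdcdeecfecaeedcbcaff
  22 |  22 | edcbcaff
  23 |  14 | eecfecaeedcbcaff
  24 |  21 | eedcbcaff
  25 |  29 | f
  26 |  10 | fdcdeecfecaeedcbcaff
  27 |  17 | fecaeedcbcaff
  28 |   4 | fedbecfdcdeecfecaeedcbcaff
  29 |  28 | ff

SA = [20, 27, 1, 25, 2, 7, 19, 26, 0, 24, 12, 9, 16, 3, 6, 23, 11, 13, 18, 8, 15, 5, 22, 14, 21, 29, 10, 17, 4, 28]
rank  pair      lcp
   1  s[20:],s[27:]  1  'a'
   2  s[27:],s[1:]  0  ''
   3  s[1:],s[25:]  1  'b'
   4  s[25:],s[2:]  2  'bc'
   5  s[2:],s[7:]  1  'b'
   6  s[7:],s[19:]  0  ''
   7  s[19:],s[26:]  2  'ca'
   8  s[26:],s[0:]  1  'c'
   9  s[0:],s[24:]  2  'cb'
  10  s[24:],s[12:]  1  'c'
  11  s[12:],s[9:]  1  'c'
  12  s[9:],s[16:]  2  'cf'
  13  s[16:],s[3:]  3  'cfe'
  14  s[3:],s[6:]  0  ''
  15  s[6:],s[23:]  1  'd'
  16  s[23:],s[11:]  2  'dc'
  17  s[11:],s[13:]  1  'd'
  18  s[13:],s[18:]  0  ''
  19  s[18:],s[8:]  2  'ec'
  20  s[8:],s[15:]  3  'ecf'
  21  s[15:],s[5:]  1  'e'
  22  s[5:],s[22:]  2  'ed'
  23  s[22:],s[14:]  1  'e'
  24  s[14:],s[21:]  2  'ee'
  25  s[21:],s[29:]  0  ''
  26  s[29:],s[10:]  1  'f'
  27  s[10:],s[17:]  1  'f'
  28  s[17:],s[4:]  2  'fe'
  29  s[4:],s[28:]  1  'f'

n(n+1)/2 = 30·31/2 = 465
Σ LCP = 0 + 1 + 0 + 1 + 2 + 1 + 0 + 2 + 1 + 2 + 1 + 1 + 2 + 3 + 0 + 1 + 2 + 1 + 0 + 2 + 3 + 1 + 2 + 1 + 2 + 0 + 1 + 1 + 2 + 1 = 37
distinct = 465 − 37 = 428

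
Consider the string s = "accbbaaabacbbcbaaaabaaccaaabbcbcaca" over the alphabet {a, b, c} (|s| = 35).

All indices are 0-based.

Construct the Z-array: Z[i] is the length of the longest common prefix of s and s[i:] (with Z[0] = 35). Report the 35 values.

[35, 0, 0, 0, 0, 1, 1, 1, 0, 2, 0, 0, 0, 0, 0, 1, 1, 1, 1, 0, 1, 3, 0, 0, 1, 1, 1, 0, 0, 0, 0, 0, 2, 0, 1]

Z[0]=35
i=1: i≥r, start 0; Z[1]=0
i=2: i≥r, start 0; Z[2]=0
i=3: i≥r, start 0; Z[3]=0
i=4: i≥r, start 0; Z[4]=0
i=5: i≥r, start 0; Z[5]=1 scan→box=[5,6)
i=6: i≥r, start 0; Z[6]=1 scan→box=[6,7)
i=7: i≥r, start 0; Z[7]=1 scan→box=[7,8)
i=8: i≥r, start 0; Z[8]=0
i=9: i≥r, start 0; Z[9]=2 scan→box=[9,11)
i=10: min(r-i=1, Z[1]=0)=0; Z[10]=0
i=11: i≥r, start 0; Z[11]=0
i=12: i≥r, start 0; Z[12]=0
i=13: i≥r, start 0; Z[13]=0
i=14: i≥r, start 0; Z[14]=0
i=15: i≥r, start 0; Z[15]=1 scan→box=[15,16)
i=16: i≥r, start 0; Z[16]=1 scan→box=[16,17)
i=17: i≥r, start 0; Z[17]=1 scan→box=[17,18)
i=18: i≥r, start 0; Z[18]=1 scan→box=[18,19)
i=19: i≥r, start 0; Z[19]=0
i=20: i≥r, start 0; Z[20]=1 scan→box=[20,21)
i=21: i≥r, start 0; Z[21]=3 scan→box=[21,24)
i=22: min(r-i=2, Z[1]=0)=0; Z[22]=0
i=23: min(r-i=1, Z[2]=0)=0; Z[23]=0
i=24: i≥r, start 0; Z[24]=1 scan→box=[24,25)
i=25: i≥r, start 0; Z[25]=1 scan→box=[25,26)
i=26: i≥r, start 0; Z[26]=1 scan→box=[26,27)
i=27: i≥r, start 0; Z[27]=0
i=28: i≥r, start 0; Z[28]=0
i=29: i≥r, start 0; Z[29]=0
i=30: i≥r, start 0; Z[30]=0
i=31: i≥r, start 0; Z[31]=0
i=32: i≥r, start 0; Z[32]=2 scan→box=[32,34)
i=33: min(r-i=1, Z[1]=0)=0; Z[33]=0
i=34: i≥r, start 0; Z[34]=1 scan→box=[34,35)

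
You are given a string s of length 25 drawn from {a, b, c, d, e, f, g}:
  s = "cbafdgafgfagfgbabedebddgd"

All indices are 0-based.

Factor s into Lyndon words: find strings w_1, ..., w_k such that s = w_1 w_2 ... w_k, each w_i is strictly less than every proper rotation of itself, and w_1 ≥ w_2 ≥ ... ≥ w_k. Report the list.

emit factor 1: 'c' (i=0, period=1)
emit factor 2: 'b' (i=1, period=1)
emit factor 3: 'afdgafgfagfgb' (i=2, period=13)
emit factor 4: 'abedebddgd' (i=15, period=10)

["c", "b", "afdgafgfagfgb", "abedebddgd"]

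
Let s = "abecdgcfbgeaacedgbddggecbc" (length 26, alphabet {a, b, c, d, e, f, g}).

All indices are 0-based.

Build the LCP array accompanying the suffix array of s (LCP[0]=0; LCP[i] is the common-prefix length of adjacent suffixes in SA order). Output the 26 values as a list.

[0, 1, 1, 0, 1, 1, 1, 0, 1, 1, 1, 1, 0, 1, 2, 2, 0, 1, 2, 1, 0, 0, 1, 1, 2, 1]

rank→(start, suffix):
  0 → (11, 'aacedgbddggecbc')
  1 → (0, 'abecdgcfbgeaacedgbddggecbc')
  2 → (12, 'acedgbddggecbc')
  3 → (24, 'bc')
  4 → (17, 'bddggecbc')
  5 → (1, 'becdgcfbgeaacedgbddggecbc')
  6 → (8, 'bgeaacedgbddggecbc')
  7 → (25, 'c')
  8 → (23, 'cbc')
  9 → (3, 'cdgcfbgeaacedgbddggecbc')
  10 → (13, 'cedgbddggecbc')
  11 → (6, 'cfbgeaacedgbddggecbc')
  12 → (18, 'ddggecbc')
  13 → (15, 'dgbddggecbc')
  14 → (4, 'dgcfbgeaacedgbddggecbc')
  15 → (19, 'dggecbc')
  16 → (10, 'eaacedgbddggecbc')
  17 → (22, 'ecbc')
  18 → (2, 'ecdgcfbgeaacedgbddggecbc')
  19 → (14, 'edgbddggecbc')
  20 → (7, 'fbgeaacedgbddggecbc')
  21 → (16, 'gbddggecbc')
  22 → (5, 'gcfbgeaacedgbddggecbc')
  23 → (9, 'geaacedgbddggecbc')
  24 → (21, 'gecbc')
  25 → (20, 'ggecbc')

SA = [11, 0, 12, 24, 17, 1, 8, 25, 23, 3, 13, 6, 18, 15, 4, 19, 10, 22, 2, 14, 7, 16, 5, 9, 21, 20]
rank  pair      lcp
   1  s[11:],s[0:]  1  'a'
   2  s[0:],s[12:]  1  'a'
   3  s[12:],s[24:]  0  ''
   4  s[24:],s[17:]  1  'b'
   5  s[17:],s[1:]  1  'b'
   6  s[1:],s[8:]  1  'b'
   7  s[8:],s[25:]  0  ''
   8  s[25:],s[23:]  1  'c'
   9  s[23:],s[3:]  1  'c'
  10  s[3:],s[13:]  1  'c'
  11  s[13:],s[6:]  1  'c'
  12  s[6:],s[18:]  0  ''
  13  s[18:],s[15:]  1  'd'
  14  s[15:],s[4:]  2  'dg'
  15  s[4:],s[19:]  2  'dg'
  16  s[19:],s[10:]  0  ''
  17  s[10:],s[22:]  1  'e'
  18  s[22:],s[2:]  2  'ec'
  19  s[2:],s[14:]  1  'e'
  20  s[14:],s[7:]  0  ''
  21  s[7:],s[16:]  0  ''
  22  s[16:],s[5:]  1  'g'
  23  s[5:],s[9:]  1  'g'
  24  s[9:],s[21:]  2  'ge'
  25  s[21:],s[20:]  1  'g'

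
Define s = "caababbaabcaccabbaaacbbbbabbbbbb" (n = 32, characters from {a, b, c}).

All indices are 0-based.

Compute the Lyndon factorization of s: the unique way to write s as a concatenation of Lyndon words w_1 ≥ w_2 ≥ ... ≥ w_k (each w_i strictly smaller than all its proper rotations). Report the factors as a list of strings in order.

["c", "aababbaabcaccabb", "aaacbbbbabbbbbb"]

emit factor 1: 'c' (i=0, period=1)
emit factor 2: 'aababbaabcaccabb' (i=1, period=16)
emit factor 3: 'aaacbbbbabbbbbb' (i=17, period=15)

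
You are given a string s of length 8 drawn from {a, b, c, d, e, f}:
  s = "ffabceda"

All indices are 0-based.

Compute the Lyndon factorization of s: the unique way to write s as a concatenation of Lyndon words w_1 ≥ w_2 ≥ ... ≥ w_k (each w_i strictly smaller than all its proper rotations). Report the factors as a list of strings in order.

emit factor 1: 'f' (i=0, period=1)
emit factor 2: 'f' (i=1, period=1)
emit factor 3: 'abced' (i=2, period=5)
emit factor 4: 'a' (i=7, period=1)

["f", "f", "abced", "a"]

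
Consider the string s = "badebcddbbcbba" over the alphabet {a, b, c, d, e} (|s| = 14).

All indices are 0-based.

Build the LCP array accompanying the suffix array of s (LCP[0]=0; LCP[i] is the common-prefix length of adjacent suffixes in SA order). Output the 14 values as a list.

[0, 1, 0, 2, 1, 2, 1, 2, 0, 1, 0, 1, 1, 0]

rank→(start, suffix):
  0 → (13, 'a')
  1 → (1, 'adebcddbbcbba')
  2 → (12, 'ba')
  3 → (0, 'badebcddbbcbba')
  4 → (11, 'bba')
  5 → (8, 'bbcbba')
  6 → (9, 'bcbba')
  7 → (4, 'bcddbbcbba')
  8 → (10, 'cbba')
  9 → (5, 'cddbbcbba')
  10 → (7, 'dbbcbba')
  11 → (6, 'ddbbcbba')
  12 → (2, 'debcddbbcbba')
  13 → (3, 'ebcddbbcbba')

SA = [13, 1, 12, 0, 11, 8, 9, 4, 10, 5, 7, 6, 2, 3]
i: (SA[i-1],SA[i]) lcp shared
  1: (13,1) 1 'a'
  2: (1,12) 0 ''
  3: (12,0) 2 'ba'
  4: (0,11) 1 'b'
  5: (11,8) 2 'bb'
  6: (8,9) 1 'b'
  7: (9,4) 2 'bc'
  8: (4,10) 0 ''
  9: (10,5) 1 'c'
  10: (5,7) 0 ''
  11: (7,6) 1 'd'
  12: (6,2) 1 'd'
  13: (2,3) 0 ''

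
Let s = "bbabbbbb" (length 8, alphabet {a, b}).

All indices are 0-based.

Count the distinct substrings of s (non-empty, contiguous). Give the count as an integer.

rank→(start, suffix):
  0 → (2, 'abbbbb')
  1 → (7, 'b')
  2 → (1, 'babbbbb')
  3 → (6, 'bb')
  4 → (0, 'bbabbbbb')
  5 → (5, 'bbb')
  6 → (4, 'bbbb')
  7 → (3, 'bbbbb')

SA = [2, 7, 1, 6, 0, 5, 4, 3]
i: (SA[i-1],SA[i]) lcp shared
  1: (2,7) 0 ''
  2: (7,1) 1 'b'
  3: (1,6) 1 'b'
  4: (6,0) 2 'bb'
  5: (0,5) 2 'bb'
  6: (5,4) 3 'bbb'
  7: (4,3) 4 'bbbb'

n(n+1)/2 = 8·9/2 = 36
Σ LCP = 0 + 0 + 1 + 1 + 2 + 2 + 3 + 4 = 13
distinct = 36 − 13 = 23

23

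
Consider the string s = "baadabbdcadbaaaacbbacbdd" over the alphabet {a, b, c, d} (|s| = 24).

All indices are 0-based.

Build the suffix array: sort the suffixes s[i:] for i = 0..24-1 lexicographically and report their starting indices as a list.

rank→(start, suffix):
  0 → (12, 'aaaacbbacbdd')
  1 → (13, 'aaacbbacbdd')
  2 → (14, 'aacbbacbdd')
  3 → (1, 'aadabbdcadbaaaacbbacbdd')
  4 → (4, 'abbdcadbaaaacbbacbdd')
  5 → (15, 'acbbacbdd')
  6 → (19, 'acbdd')
  7 → (2, 'adabbdcadbaaaacbbacbdd')
  8 → (9, 'adbaaaacbbacbdd')
  9 → (11, 'baaaacbbacbdd')
  10 → (0, 'baadabbdcadbaaaacbbacbdd')
  11 → (18, 'bacbdd')
  12 → (17, 'bbacbdd')
  13 → (5, 'bbdcadbaaaacbbacbdd')
  14 → (6, 'bdcadbaaaacbbacbdd')
  15 → (21, 'bdd')
  16 → (8, 'cadbaaaacbbacbdd')
  17 → (16, 'cbbacbdd')
  18 → (20, 'cbdd')
  19 → (23, 'd')
  20 → (3, 'dabbdcadbaaaacbbacbdd')
  21 → (10, 'dbaaaacbbacbdd')
  22 → (7, 'dcadbaaaacbbacbdd')
  23 → (22, 'dd')

[12, 13, 14, 1, 4, 15, 19, 2, 9, 11, 0, 18, 17, 5, 6, 21, 8, 16, 20, 23, 3, 10, 7, 22]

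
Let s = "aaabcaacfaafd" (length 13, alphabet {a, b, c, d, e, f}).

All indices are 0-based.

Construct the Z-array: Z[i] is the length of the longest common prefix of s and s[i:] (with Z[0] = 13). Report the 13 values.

[13, 2, 1, 0, 0, 2, 1, 0, 0, 2, 1, 0, 0]

Z[0]=13
i=1: fresh scan; Z[1]=2 extend→box=[1,3)
i=2: min(r-i=1, Z[1]=2)=1; Z[2]=1
i=3: fresh scan; Z[3]=0
i=4: fresh scan; Z[4]=0
i=5: fresh scan; Z[5]=2 extend→box=[5,7)
i=6: min(r-i=1, Z[1]=2)=1; Z[6]=1
i=7: fresh scan; Z[7]=0
i=8: fresh scan; Z[8]=0
i=9: fresh scan; Z[9]=2 extend→box=[9,11)
i=10: min(r-i=1, Z[1]=2)=1; Z[10]=1
i=11: fresh scan; Z[11]=0
i=12: fresh scan; Z[12]=0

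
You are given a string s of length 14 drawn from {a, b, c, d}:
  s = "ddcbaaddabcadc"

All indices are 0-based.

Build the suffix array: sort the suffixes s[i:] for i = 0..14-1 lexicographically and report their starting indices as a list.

[4, 8, 11, 5, 3, 9, 13, 10, 2, 7, 12, 1, 6, 0]

rank→(start, suffix):
  0 → (4, 'aaddabcadc')
  1 → (8, 'abcadc')
  2 → (11, 'adc')
  3 → (5, 'addabcadc')
  4 → (3, 'baaddabcadc')
  5 → (9, 'bcadc')
  6 → (13, 'c')
  7 → (10, 'cadc')
  8 → (2, 'cbaaddabcadc')
  9 → (7, 'dabcadc')
  10 → (12, 'dc')
  11 → (1, 'dcbaaddabcadc')
  12 → (6, 'ddabcadc')
  13 → (0, 'ddcbaaddabcadc')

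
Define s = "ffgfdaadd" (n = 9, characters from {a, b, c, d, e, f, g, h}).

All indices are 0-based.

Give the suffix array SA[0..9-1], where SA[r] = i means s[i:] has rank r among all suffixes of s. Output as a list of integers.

rank→(start, suffix):
  0 → (5, 'aadd')
  1 → (6, 'add')
  2 → (8, 'd')
  3 → (4, 'daadd')
  4 → (7, 'dd')
  5 → (3, 'fdaadd')
  6 → (0, 'ffgfdaadd')
  7 → (1, 'fgfdaadd')
  8 → (2, 'gfdaadd')

[5, 6, 8, 4, 7, 3, 0, 1, 2]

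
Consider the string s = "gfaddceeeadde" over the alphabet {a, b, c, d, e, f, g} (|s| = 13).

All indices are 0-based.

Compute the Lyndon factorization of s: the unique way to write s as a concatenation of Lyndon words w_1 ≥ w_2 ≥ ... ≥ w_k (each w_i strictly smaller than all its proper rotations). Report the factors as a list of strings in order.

emit factor 1: 'g' (i=0, period=1)
emit factor 2: 'f' (i=1, period=1)
emit factor 3: 'addceeeadde' (i=2, period=11)

["g", "f", "addceeeadde"]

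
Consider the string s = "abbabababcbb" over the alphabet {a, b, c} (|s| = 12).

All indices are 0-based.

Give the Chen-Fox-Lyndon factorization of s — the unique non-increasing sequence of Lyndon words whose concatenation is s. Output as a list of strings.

emit factor 1: 'abb' (i=0, period=3)
emit factor 2: 'abababcbb' (i=3, period=9)

["abb", "abababcbb"]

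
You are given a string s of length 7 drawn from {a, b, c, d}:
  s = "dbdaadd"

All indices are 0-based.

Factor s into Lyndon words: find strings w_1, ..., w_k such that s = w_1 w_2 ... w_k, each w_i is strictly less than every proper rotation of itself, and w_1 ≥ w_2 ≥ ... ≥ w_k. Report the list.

emit factor 1: 'd' (i=0, period=1)
emit factor 2: 'bd' (i=1, period=2)
emit factor 3: 'aadd' (i=3, period=4)

["d", "bd", "aadd"]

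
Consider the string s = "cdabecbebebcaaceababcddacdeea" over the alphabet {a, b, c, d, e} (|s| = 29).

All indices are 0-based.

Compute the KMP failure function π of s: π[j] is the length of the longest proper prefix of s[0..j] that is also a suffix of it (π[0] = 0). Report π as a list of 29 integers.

π[0] = 0
j=1 s[j]='d': π[1]=0 (border '')
j=2 s[j]='a': π[2]=0 (border '')
j=3 s[j]='b': π[3]=0 (border '')
j=4 s[j]='e': π[4]=0 (border '')
j=5 s[j]='c': π[5]=1 (border 'c')
j=6 s[j]='b': k: 1→0; π[6]=0 (border '')
j=7 s[j]='e': π[7]=0 (border '')
j=8 s[j]='b': π[8]=0 (border '')
j=9 s[j]='e': π[9]=0 (border '')
j=10 s[j]='b': π[10]=0 (border '')
j=11 s[j]='c': π[11]=1 (border 'c')
j=12 s[j]='a': k: 1→0; π[12]=0 (border '')
j=13 s[j]='a': π[13]=0 (border '')
j=14 s[j]='c': π[14]=1 (border 'c')
j=15 s[j]='e': k: 1→0; π[15]=0 (border '')
j=16 s[j]='a': π[16]=0 (border '')
j=17 s[j]='b': π[17]=0 (border '')
j=18 s[j]='a': π[18]=0 (border '')
j=19 s[j]='b': π[19]=0 (border '')
j=20 s[j]='c': π[20]=1 (border 'c')
j=21 s[j]='d': π[21]=2 (border 'cd')
j=22 s[j]='d': k: 2→0; π[22]=0 (border '')
j=23 s[j]='a': π[23]=0 (border '')
j=24 s[j]='c': π[24]=1 (border 'c')
j=25 s[j]='d': π[25]=2 (border 'cd')
j=26 s[j]='e': k: 2→0; π[26]=0 (border '')
j=27 s[j]='e': π[27]=0 (border '')
j=28 s[j]='a': π[28]=0 (border '')

[0, 0, 0, 0, 0, 1, 0, 0, 0, 0, 0, 1, 0, 0, 1, 0, 0, 0, 0, 0, 1, 2, 0, 0, 1, 2, 0, 0, 0]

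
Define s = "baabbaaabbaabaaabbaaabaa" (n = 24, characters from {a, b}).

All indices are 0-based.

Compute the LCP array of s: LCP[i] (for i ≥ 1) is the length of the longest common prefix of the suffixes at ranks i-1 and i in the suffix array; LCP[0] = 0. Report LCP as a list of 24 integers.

[0, 1, 2, 4, 7, 2, 5, 3, 8, 6, 1, 4, 2, 7, 5, 0, 3, 5, 8, 3, 4, 1, 6, 4]

sorted suffixes:
  #0 SA[0]=23  'a'
  #1 SA[1]=22  'aa'
  #2 SA[2]=18  'aaabaa'
  #3 SA[3]=13  'aaabbaaabaa'
  #4 SA[4]=5  'aaabbaabaaabbaaabaa'
  #5 SA[5]=19  'aabaa'
  #6 SA[6]=10  'aabaaabbaaabaa'
  #7 SA[7]=14  'aabbaaabaa'
  #8 SA[8]=1  'aabbaaabbaabaaabbaaabaa'
  #9 SA[9]=6  'aabbaabaaabbaaabaa'
  #10 SA[10]=20  'abaa'
  #11 SA[11]=11  'abaaabbaaabaa'
  #12 SA[12]=15  'abbaaabaa'
  #13 SA[13]=2  'abbaaabbaabaaabbaaabaa'
  #14 SA[14]=7  'abbaabaaabbaaabaa'
  #15 SA[15]=21  'baa'
  #16 SA[16]=17  'baaabaa'
  #17 SA[17]=12  'baaabbaaabaa'
  #18 SA[18]=4  'baaabbaabaaabbaaabaa'
  #19 SA[19]=9  'baabaaabbaaabaa'
  #20 SA[20]=0  'baabbaaabbaabaaabbaaabaa'
  #21 SA[21]=16  'bbaaabaa'
  #22 SA[22]=3  'bbaaabbaabaaabbaaabaa'
  #23 SA[23]=8  'bbaabaaabbaaabaa'

SA = [23, 22, 18, 13, 5, 19, 10, 14, 1, 6, 20, 11, 15, 2, 7, 21, 17, 12, 4, 9, 0, 16, 3, 8]
[i] adj suffixes → lcp
  [1] 23/22 → 1 ('a')
  [2] 22/18 → 2 ('aa')
  [3] 18/13 → 4 ('aaab')
  [4] 13/5 → 7 ('aaabbaa')
  [5] 5/19 → 2 ('aa')
  [6] 19/10 → 5 ('aabaa')
  [7] 10/14 → 3 ('aab')
  [8] 14/1 → 8 ('aabbaaab')
  [9] 1/6 → 6 ('aabbaa')
  [10] 6/20 → 1 ('a')
  [11] 20/11 → 4 ('abaa')
  [12] 11/15 → 2 ('ab')
  [13] 15/2 → 7 ('abbaaab')
  [14] 2/7 → 5 ('abbaa')
  [15] 7/21 → 0 ('')
  [16] 21/17 → 3 ('baa')
  [17] 17/12 → 5 ('baaab')
  [18] 12/4 → 8 ('baaabbaa')
  [19] 4/9 → 3 ('baa')
  [20] 9/0 → 4 ('baab')
  [21] 0/16 → 1 ('b')
  [22] 16/3 → 6 ('bbaaab')
  [23] 3/8 → 4 ('bbaa')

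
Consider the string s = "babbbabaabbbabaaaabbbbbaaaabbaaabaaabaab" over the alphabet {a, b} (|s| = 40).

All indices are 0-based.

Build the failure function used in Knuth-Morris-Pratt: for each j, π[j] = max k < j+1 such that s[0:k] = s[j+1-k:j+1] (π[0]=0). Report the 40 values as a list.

π[0] = 0
j=1 s[j]='a': π[1]=0 (border '')
j=2 s[j]='b': π[2]=1 (border 'b')
j=3 s[j]='b': k: 1→0; π[3]=1 (border 'b')
j=4 s[j]='b': k: 1→0; π[4]=1 (border 'b')
j=5 s[j]='a': π[5]=2 (border 'ba')
j=6 s[j]='b': π[6]=3 (border 'bab')
j=7 s[j]='a': k: 3→1; π[7]=2 (border 'ba')
j=8 s[j]='a': k: 2→0; π[8]=0 (border '')
j=9 s[j]='b': π[9]=1 (border 'b')
j=10 s[j]='b': k: 1→0; π[10]=1 (border 'b')
j=11 s[j]='b': k: 1→0; π[11]=1 (border 'b')
j=12 s[j]='a': π[12]=2 (border 'ba')
j=13 s[j]='b': π[13]=3 (border 'bab')
j=14 s[j]='a': k: 3→1; π[14]=2 (border 'ba')
j=15 s[j]='a': k: 2→0; π[15]=0 (border '')
j=16 s[j]='a': π[16]=0 (border '')
j=17 s[j]='a': π[17]=0 (border '')
j=18 s[j]='b': π[18]=1 (border 'b')
j=19 s[j]='b': k: 1→0; π[19]=1 (border 'b')
j=20 s[j]='b': k: 1→0; π[20]=1 (border 'b')
j=21 s[j]='b': k: 1→0; π[21]=1 (border 'b')
j=22 s[j]='b': k: 1→0; π[22]=1 (border 'b')
j=23 s[j]='a': π[23]=2 (border 'ba')
j=24 s[j]='a': k: 2→0; π[24]=0 (border '')
j=25 s[j]='a': π[25]=0 (border '')
j=26 s[j]='a': π[26]=0 (border '')
j=27 s[j]='b': π[27]=1 (border 'b')
j=28 s[j]='b': k: 1→0; π[28]=1 (border 'b')
j=29 s[j]='a': π[29]=2 (border 'ba')
j=30 s[j]='a': k: 2→0; π[30]=0 (border '')
j=31 s[j]='a': π[31]=0 (border '')
j=32 s[j]='b': π[32]=1 (border 'b')
j=33 s[j]='a': π[33]=2 (border 'ba')
j=34 s[j]='a': k: 2→0; π[34]=0 (border '')
j=35 s[j]='a': π[35]=0 (border '')
j=36 s[j]='b': π[36]=1 (border 'b')
j=37 s[j]='a': π[37]=2 (border 'ba')
j=38 s[j]='a': k: 2→0; π[38]=0 (border '')
j=39 s[j]='b': π[39]=1 (border 'b')

[0, 0, 1, 1, 1, 2, 3, 2, 0, 1, 1, 1, 2, 3, 2, 0, 0, 0, 1, 1, 1, 1, 1, 2, 0, 0, 0, 1, 1, 2, 0, 0, 1, 2, 0, 0, 1, 2, 0, 1]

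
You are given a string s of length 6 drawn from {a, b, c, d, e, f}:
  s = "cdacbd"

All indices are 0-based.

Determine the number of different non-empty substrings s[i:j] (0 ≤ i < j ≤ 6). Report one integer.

19

rank | idx | suffix
   0 |   2 | acbd
   1 |   4 | bd
   2 |   3 | cbd
   3 |   0 | cdacbd
   4 |   5 | d
   5 |   1 | dacbd

SA = [2, 4, 3, 0, 5, 1]
rank  pair      lcp
   1  s[2:],s[4:]  0  ''
   2  s[4:],s[3:]  0  ''
   3  s[3:],s[0:]  1  'c'
   4  s[0:],s[5:]  0  ''
   5  s[5:],s[1:]  1  'd'

n(n+1)/2 = 6·7/2 = 21
Σ LCP = 0 + 0 + 0 + 1 + 0 + 1 = 2
distinct = 21 − 2 = 19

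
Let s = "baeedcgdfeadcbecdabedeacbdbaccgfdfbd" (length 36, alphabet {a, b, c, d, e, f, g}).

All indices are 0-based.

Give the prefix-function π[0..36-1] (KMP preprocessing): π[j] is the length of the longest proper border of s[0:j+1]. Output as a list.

[0, 0, 0, 0, 0, 0, 0, 0, 0, 0, 0, 0, 0, 1, 0, 0, 0, 0, 1, 0, 0, 0, 0, 0, 1, 0, 1, 2, 0, 0, 0, 0, 0, 0, 1, 0]

π[0] = 0
j=1 s[j]='a': π[1]=0 (border '')
j=2 s[j]='e': π[2]=0 (border '')
j=3 s[j]='e': π[3]=0 (border '')
j=4 s[j]='d': π[4]=0 (border '')
j=5 s[j]='c': π[5]=0 (border '')
j=6 s[j]='g': π[6]=0 (border '')
j=7 s[j]='d': π[7]=0 (border '')
j=8 s[j]='f': π[8]=0 (border '')
j=9 s[j]='e': π[9]=0 (border '')
j=10 s[j]='a': π[10]=0 (border '')
j=11 s[j]='d': π[11]=0 (border '')
j=12 s[j]='c': π[12]=0 (border '')
j=13 s[j]='b': π[13]=1 (border 'b')
j=14 s[j]='e': k: 1→0; π[14]=0 (border '')
j=15 s[j]='c': π[15]=0 (border '')
j=16 s[j]='d': π[16]=0 (border '')
j=17 s[j]='a': π[17]=0 (border '')
j=18 s[j]='b': π[18]=1 (border 'b')
j=19 s[j]='e': k: 1→0; π[19]=0 (border '')
j=20 s[j]='d': π[20]=0 (border '')
j=21 s[j]='e': π[21]=0 (border '')
j=22 s[j]='a': π[22]=0 (border '')
j=23 s[j]='c': π[23]=0 (border '')
j=24 s[j]='b': π[24]=1 (border 'b')
j=25 s[j]='d': k: 1→0; π[25]=0 (border '')
j=26 s[j]='b': π[26]=1 (border 'b')
j=27 s[j]='a': π[27]=2 (border 'ba')
j=28 s[j]='c': k: 2→0; π[28]=0 (border '')
j=29 s[j]='c': π[29]=0 (border '')
j=30 s[j]='g': π[30]=0 (border '')
j=31 s[j]='f': π[31]=0 (border '')
j=32 s[j]='d': π[32]=0 (border '')
j=33 s[j]='f': π[33]=0 (border '')
j=34 s[j]='b': π[34]=1 (border 'b')
j=35 s[j]='d': k: 1→0; π[35]=0 (border '')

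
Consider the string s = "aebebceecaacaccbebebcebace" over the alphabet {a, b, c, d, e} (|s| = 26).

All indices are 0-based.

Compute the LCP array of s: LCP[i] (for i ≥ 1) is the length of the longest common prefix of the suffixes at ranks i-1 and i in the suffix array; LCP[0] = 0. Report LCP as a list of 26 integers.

sorted suffixes:
  #0 SA[0]=9  'aacaccbebebcebace'
  #1 SA[1]=10  'acaccbebebcebace'
  #2 SA[2]=12  'accbebebcebace'
  #3 SA[3]=23  'ace'
  #4 SA[4]=0  'aebebceecaacaccbebebcebace'
  #5 SA[5]=22  'bace'
  #6 SA[6]=19  'bcebace'
  #7 SA[7]=4  'bceecaacaccbebebcebace'
  #8 SA[8]=17  'bebcebace'
  #9 SA[9]=2  'bebceecaacaccbebebcebace'
  #10 SA[10]=15  'bebebcebace'
  #11 SA[11]=8  'caacaccbebebcebace'
  #12 SA[12]=11  'caccbebebcebace'
  #13 SA[13]=14  'cbebebcebace'
  #14 SA[14]=13  'ccbebebcebace'
  #15 SA[15]=24  'ce'
  #16 SA[16]=20  'cebace'
  #17 SA[17]=5  'ceecaacaccbebebcebace'
  #18 SA[18]=25  'e'
  #19 SA[19]=21  'ebace'
  #20 SA[20]=18  'ebcebace'
  #21 SA[21]=3  'ebceecaacaccbebebcebace'
  #22 SA[22]=16  'ebebcebace'
  #23 SA[23]=1  'ebebceecaacaccbebebcebace'
  #24 SA[24]=7  'ecaacaccbebebcebace'
  #25 SA[25]=6  'eecaacaccbebebcebace'

SA = [9, 10, 12, 23, 0, 22, 19, 4, 17, 2, 15, 8, 11, 14, 13, 24, 20, 5, 25, 21, 18, 3, 16, 1, 7, 6]
rank  pair      lcp
   1  s[9:],s[10:]  1  'a'
   2  s[10:],s[12:]  2  'ac'
   3  s[12:],s[23:]  2  'ac'
   4  s[23:],s[0:]  1  'a'
   5  s[0:],s[22:]  0  ''
   6  s[22:],s[19:]  1  'b'
   7  s[19:],s[4:]  3  'bce'
   8  s[4:],s[17:]  1  'b'
   9  s[17:],s[2:]  5  'bebce'
  10  s[2:],s[15:]  3  'beb'
  11  s[15:],s[8:]  0  ''
  12  s[8:],s[11:]  2  'ca'
  13  s[11:],s[14:]  1  'c'
  14  s[14:],s[13:]  1  'c'
  15  s[13:],s[24:]  1  'c'
  16  s[24:],s[20:]  2  'ce'
  17  s[20:],s[5:]  2  'ce'
  18  s[5:],s[25:]  0  ''
  19  s[25:],s[21:]  1  'e'
  20  s[21:],s[18:]  2  'eb'
  21  s[18:],s[3:]  4  'ebce'
  22  s[3:],s[16:]  2  'eb'
  23  s[16:],s[1:]  6  'ebebce'
  24  s[1:],s[7:]  1  'e'
  25  s[7:],s[6:]  1  'e'

[0, 1, 2, 2, 1, 0, 1, 3, 1, 5, 3, 0, 2, 1, 1, 1, 2, 2, 0, 1, 2, 4, 2, 6, 1, 1]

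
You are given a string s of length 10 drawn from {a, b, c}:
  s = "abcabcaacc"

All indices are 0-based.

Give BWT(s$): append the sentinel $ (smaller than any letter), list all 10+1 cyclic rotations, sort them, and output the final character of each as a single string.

rank  rotation     last
    0  $abcabcaacc  c
    1  aacc$abcabc  c
    2  abcaacc$abc  c
    3  abcabcaacc$  $
    4  acc$abcabca  a
    5  bcaacc$abca  a
    6  bcabcaacc$a  a
    7  c$abcabcaac  c
    8  caacc$abcab  b
    9  cabcaacc$ab  b
   10  cc$abcabcaa  a

ccc$aaacbba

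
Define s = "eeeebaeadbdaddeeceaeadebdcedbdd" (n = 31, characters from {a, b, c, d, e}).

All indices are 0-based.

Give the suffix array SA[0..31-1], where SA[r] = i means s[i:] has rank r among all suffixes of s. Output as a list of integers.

[7, 11, 20, 5, 18, 4, 9, 23, 28, 16, 25, 30, 10, 8, 27, 24, 29, 12, 21, 13, 6, 19, 17, 3, 22, 15, 26, 2, 14, 1, 0]

rank→(start, suffix):
  0 → (7, 'adbdaddeeceaeadebdcedbdd')
  1 → (11, 'addeeceaeadebdcedbdd')
  2 → (20, 'adebdcedbdd')
  3 → (5, 'aeadbdaddeeceaeadebdcedbdd')
  4 → (18, 'aeadebdcedbdd')
  5 → (4, 'baeadbdaddeeceaeadebdcedbdd')
  6 → (9, 'bdaddeeceaeadebdcedbdd')
  7 → (23, 'bdcedbdd')
  8 → (28, 'bdd')
  9 → (16, 'ceaeadebdcedbdd')
  10 → (25, 'cedbdd')
  11 → (30, 'd')
  12 → (10, 'daddeeceaeadebdcedbdd')
  13 → (8, 'dbdaddeeceaeadebdcedbdd')
  14 → (27, 'dbdd')
  15 → (24, 'dcedbdd')
  16 → (29, 'dd')
  17 → (12, 'ddeeceaeadebdcedbdd')
  18 → (21, 'debdcedbdd')
  19 → (13, 'deeceaeadebdcedbdd')
  20 → (6, 'eadbdaddeeceaeadebdcedbdd')
  21 → (19, 'eadebdcedbdd')
  22 → (17, 'eaeadebdcedbdd')
  23 → (3, 'ebaeadbdaddeeceaeadebdcedbdd')
  24 → (22, 'ebdcedbdd')
  25 → (15, 'eceaeadebdcedbdd')
  26 → (26, 'edbdd')
  27 → (2, 'eebaeadbdaddeeceaeadebdcedbdd')
  28 → (14, 'eeceaeadebdcedbdd')
  29 → (1, 'eeebaeadbdaddeeceaeadebdcedbdd')
  30 → (0, 'eeeebaeadbdaddeeceaeadebdcedbdd')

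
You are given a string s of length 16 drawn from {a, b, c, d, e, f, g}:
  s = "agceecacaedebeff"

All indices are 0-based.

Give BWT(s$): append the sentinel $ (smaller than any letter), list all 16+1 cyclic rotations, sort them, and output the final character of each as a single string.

rank  rotation           last
    0  $agceecacaedebeff  f
    1  acaedebeff$agceec  c
    2  aedebeff$agceecac  c
    3  agceecacaedebeff$  $
    4  beff$agceecacaede  e
    5  cacaedebeff$agcee  e
    6  caedebeff$agceeca  a
    7  ceecacaedebeff$ag  g
    8  debeff$agceecacae  e
    9  ebeff$agceecacaed  d
   10  ecacaedebeff$agce  e
   11  edebeff$agceecaca  a
   12  eecacaedebeff$agc  c
   13  eff$agceecacaedeb  b
   14  f$agceecacaedebef  f
   15  ff$agceecacaedebe  e
   16  gceecacaedebeff$a  a

fcc$eeagedeacbfea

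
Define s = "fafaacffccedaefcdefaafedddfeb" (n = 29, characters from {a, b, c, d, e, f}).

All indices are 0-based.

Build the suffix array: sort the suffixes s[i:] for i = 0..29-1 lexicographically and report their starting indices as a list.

rank | idx | suffix
   0 |   3 | aacffccedaefcdefaafedddfeb
   1 |  19 | aafedddfeb
   2 |   4 | acffccedaefcdefaafedddfeb
   3 |  12 | aefcdefaafedddfeb
   4 |   1 | afaacffccedaefcdefaafedddfeb
   5 |  20 | afedddfeb
   6 |  28 | b
   7 |   8 | ccedaefcdefaafedddfeb
   8 |  15 | cdefaafedddfeb
   9 |   9 | cedaefcdefaafedddfeb
  10 |   5 | cffccedaefcdefaafedddfeb
  11 |  11 | daefcdefaafedddfeb
  12 |  23 | dddfeb
  13 |  24 | ddfeb
  14 |  16 | defaafedddfeb
  15 |  25 | dfeb
  16 |  27 | eb
  17 |  10 | edaefcdefaafedddfeb
  18 |  22 | edddfeb
  19 |  17 | efaafedddfeb
  20 |  13 | efcdefaafedddfeb
  21 |   2 | faacffccedaefcdefaafedddfeb
  22 |  18 | faafedddfeb
  23 |   0 | fafaacffccedaefcdefaafedddfeb
  24 |   7 | fccedaefcdefaafedddfeb
  25 |  14 | fcdefaafedddfeb
  26 |  26 | feb
  27 |  21 | fedddfeb
  28 |   6 | ffccedaefcdefaafedddfeb

[3, 19, 4, 12, 1, 20, 28, 8, 15, 9, 5, 11, 23, 24, 16, 25, 27, 10, 22, 17, 13, 2, 18, 0, 7, 14, 26, 21, 6]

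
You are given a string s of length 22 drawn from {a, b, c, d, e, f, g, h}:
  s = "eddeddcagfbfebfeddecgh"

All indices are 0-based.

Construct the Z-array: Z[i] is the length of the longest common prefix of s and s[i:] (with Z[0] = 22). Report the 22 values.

[22, 0, 0, 3, 0, 0, 0, 0, 0, 0, 0, 0, 1, 0, 0, 4, 0, 0, 1, 0, 0, 0]

Z[0]=22
i=1: i≥r, start 0; Z[1]=0
i=2: i≥r, start 0; Z[2]=0
i=3: i≥r, start 0; Z[3]=3 extend→box=[3,6)
i=4: min(r-i=2, Z[1]=0)=0; Z[4]=0
i=5: min(r-i=1, Z[2]=0)=0; Z[5]=0
i=6: i≥r, start 0; Z[6]=0
i=7: i≥r, start 0; Z[7]=0
i=8: i≥r, start 0; Z[8]=0
i=9: i≥r, start 0; Z[9]=0
i=10: i≥r, start 0; Z[10]=0
i=11: i≥r, start 0; Z[11]=0
i=12: i≥r, start 0; Z[12]=1 extend→box=[12,13)
i=13: i≥r, start 0; Z[13]=0
i=14: i≥r, start 0; Z[14]=0
i=15: i≥r, start 0; Z[15]=4 extend→box=[15,19)
i=16: min(r-i=3, Z[1]=0)=0; Z[16]=0
i=17: min(r-i=2, Z[2]=0)=0; Z[17]=0
i=18: min(r-i=1, Z[3]=3)=1; Z[18]=1
i=19: i≥r, start 0; Z[19]=0
i=20: i≥r, start 0; Z[20]=0
i=21: i≥r, start 0; Z[21]=0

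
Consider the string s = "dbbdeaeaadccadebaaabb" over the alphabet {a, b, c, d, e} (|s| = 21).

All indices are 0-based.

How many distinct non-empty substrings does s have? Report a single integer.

sorted suffixes:
  #0 SA[0]=16  'aaabb'
  #1 SA[1]=17  'aabb'
  #2 SA[2]=7  'aadccadebaaabb'
  #3 SA[3]=18  'abb'
  #4 SA[4]=8  'adccadebaaabb'
  #5 SA[5]=12  'adebaaabb'
  #6 SA[6]=5  'aeaadccadebaaabb'
  #7 SA[7]=20  'b'
  #8 SA[8]=15  'baaabb'
  #9 SA[9]=19  'bb'
  #10 SA[10]=1  'bbdeaeaadccadebaaabb'
  #11 SA[11]=2  'bdeaeaadccadebaaabb'
  #12 SA[12]=11  'cadebaaabb'
  #13 SA[13]=10  'ccadebaaabb'
  #14 SA[14]=0  'dbbdeaeaadccadebaaabb'
  #15 SA[15]=9  'dccadebaaabb'
  #16 SA[16]=3  'deaeaadccadebaaabb'
  #17 SA[17]=13  'debaaabb'
  #18 SA[18]=6  'eaadccadebaaabb'
  #19 SA[19]=4  'eaeaadccadebaaabb'
  #20 SA[20]=14  'ebaaabb'

SA = [16, 17, 7, 18, 8, 12, 5, 20, 15, 19, 1, 2, 11, 10, 0, 9, 3, 13, 6, 4, 14]
[i] adj suffixes → lcp
  [1] 16/17 → 2 ('aa')
  [2] 17/7 → 2 ('aa')
  [3] 7/18 → 1 ('a')
  [4] 18/8 → 1 ('a')
  [5] 8/12 → 2 ('ad')
  [6] 12/5 → 1 ('a')
  [7] 5/20 → 0 ('')
  [8] 20/15 → 1 ('b')
  [9] 15/19 → 1 ('b')
  [10] 19/1 → 2 ('bb')
  [11] 1/2 → 1 ('b')
  [12] 2/11 → 0 ('')
  [13] 11/10 → 1 ('c')
  [14] 10/0 → 0 ('')
  [15] 0/9 → 1 ('d')
  [16] 9/3 → 1 ('d')
  [17] 3/13 → 2 ('de')
  [18] 13/6 → 0 ('')
  [19] 6/4 → 2 ('ea')
  [20] 4/14 → 1 ('e')

n(n+1)/2 = 21·22/2 = 231
Σ LCP = 0 + 2 + 2 + 1 + 1 + 2 + 1 + 0 + 1 + 1 + 2 + 1 + 0 + 1 + 0 + 1 + 1 + 2 + 0 + 2 + 1 = 22
distinct = 231 − 22 = 209

209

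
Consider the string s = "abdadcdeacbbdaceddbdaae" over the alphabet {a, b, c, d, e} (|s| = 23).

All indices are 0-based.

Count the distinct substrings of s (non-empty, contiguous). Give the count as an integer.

251

rank→(start, suffix):
  0 → (20, 'aae')
  1 → (0, 'abdadcdeacbbdaceddbdaae')
  2 → (8, 'acbbdaceddbdaae')
  3 → (13, 'aceddbdaae')
  4 → (3, 'adcdeacbbdaceddbdaae')
  5 → (21, 'ae')
  6 → (10, 'bbdaceddbdaae')
  7 → (18, 'bdaae')
  8 → (11, 'bdaceddbdaae')
  9 → (1, 'bdadcdeacbbdaceddbdaae')
  10 → (9, 'cbbdaceddbdaae')
  11 → (5, 'cdeacbbdaceddbdaae')
  12 → (14, 'ceddbdaae')
  13 → (19, 'daae')
  14 → (12, 'daceddbdaae')
  15 → (2, 'dadcdeacbbdaceddbdaae')
  16 → (17, 'dbdaae')
  17 → (4, 'dcdeacbbdaceddbdaae')
  18 → (16, 'ddbdaae')
  19 → (6, 'deacbbdaceddbdaae')
  20 → (22, 'e')
  21 → (7, 'eacbbdaceddbdaae')
  22 → (15, 'eddbdaae')

SA = [20, 0, 8, 13, 3, 21, 10, 18, 11, 1, 9, 5, 14, 19, 12, 2, 17, 4, 16, 6, 22, 7, 15]
[i] adj suffixes → lcp
  [1] 20/0 → 1 ('a')
  [2] 0/8 → 1 ('a')
  [3] 8/13 → 2 ('ac')
  [4] 13/3 → 1 ('a')
  [5] 3/21 → 1 ('a')
  [6] 21/10 → 0 ('')
  [7] 10/18 → 1 ('b')
  [8] 18/11 → 3 ('bda')
  [9] 11/1 → 3 ('bda')
  [10] 1/9 → 0 ('')
  [11] 9/5 → 1 ('c')
  [12] 5/14 → 1 ('c')
  [13] 14/19 → 0 ('')
  [14] 19/12 → 2 ('da')
  [15] 12/2 → 2 ('da')
  [16] 2/17 → 1 ('d')
  [17] 17/4 → 1 ('d')
  [18] 4/16 → 1 ('d')
  [19] 16/6 → 1 ('d')
  [20] 6/22 → 0 ('')
  [21] 22/7 → 1 ('e')
  [22] 7/15 → 1 ('e')

n(n+1)/2 = 23·24/2 = 276
Σ LCP = 0 + 1 + 1 + 2 + 1 + 1 + 0 + 1 + 3 + 3 + 0 + 1 + 1 + 0 + 2 + 2 + 1 + 1 + 1 + 1 + 0 + 1 + 1 = 25
distinct = 276 − 25 = 251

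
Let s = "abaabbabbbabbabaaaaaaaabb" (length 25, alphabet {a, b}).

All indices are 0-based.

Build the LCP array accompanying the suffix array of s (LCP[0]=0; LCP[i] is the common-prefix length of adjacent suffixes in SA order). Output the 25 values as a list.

rank→(start, suffix):
  0 → (15, 'aaaaaaaabb')
  1 → (16, 'aaaaaaabb')
  2 → (17, 'aaaaaabb')
  3 → (18, 'aaaaabb')
  4 → (19, 'aaaabb')
  5 → (20, 'aaabb')
  6 → (21, 'aabb')
  7 → (2, 'aabbabbbabbabaaaaaaaabb')
  8 → (13, 'abaaaaaaaabb')
  9 → (0, 'abaabbabbbabbabaaaaaaaabb')
  10 → (22, 'abb')
  11 → (10, 'abbabaaaaaaaabb')
  12 → (3, 'abbabbbabbabaaaaaaaabb')
  13 → (6, 'abbbabbabaaaaaaaabb')
  14 → (24, 'b')
  15 → (14, 'baaaaaaaabb')
  16 → (1, 'baabbabbbabbabaaaaaaaabb')
  17 → (12, 'babaaaaaaaabb')
  18 → (9, 'babbabaaaaaaaabb')
  19 → (5, 'babbbabbabaaaaaaaabb')
  20 → (23, 'bb')
  21 → (11, 'bbabaaaaaaaabb')
  22 → (8, 'bbabbabaaaaaaaabb')
  23 → (4, 'bbabbbabbabaaaaaaaabb')
  24 → (7, 'bbbabbabaaaaaaaabb')

SA = [15, 16, 17, 18, 19, 20, 21, 2, 13, 0, 22, 10, 3, 6, 24, 14, 1, 12, 9, 5, 23, 11, 8, 4, 7]
rank  pair      lcp
   1  s[15:],s[16:]  7  'aaaaaaa'
   2  s[16:],s[17:]  6  'aaaaaa'
   3  s[17:],s[18:]  5  'aaaaa'
   4  s[18:],s[19:]  4  'aaaa'
   5  s[19:],s[20:]  3  'aaa'
   6  s[20:],s[21:]  2  'aa'
   7  s[21:],s[2:]  4  'aabb'
   8  s[2:],s[13:]  1  'a'
   9  s[13:],s[0:]  4  'abaa'
  10  s[0:],s[22:]  2  'ab'
  11  s[22:],s[10:]  3  'abb'
  12  s[10:],s[3:]  5  'abbab'
  13  s[3:],s[6:]  3  'abb'
  14  s[6:],s[24:]  0  ''
  15  s[24:],s[14:]  1  'b'
  16  s[14:],s[1:]  3  'baa'
  17  s[1:],s[12:]  2  'ba'
  18  s[12:],s[9:]  3  'bab'
  19  s[9:],s[5:]  4  'babb'
  20  s[5:],s[23:]  1  'b'
  21  s[23:],s[11:]  2  'bb'
  22  s[11:],s[8:]  4  'bbab'
  23  s[8:],s[4:]  5  'bbabb'
  24  s[4:],s[7:]  2  'bb'

[0, 7, 6, 5, 4, 3, 2, 4, 1, 4, 2, 3, 5, 3, 0, 1, 3, 2, 3, 4, 1, 2, 4, 5, 2]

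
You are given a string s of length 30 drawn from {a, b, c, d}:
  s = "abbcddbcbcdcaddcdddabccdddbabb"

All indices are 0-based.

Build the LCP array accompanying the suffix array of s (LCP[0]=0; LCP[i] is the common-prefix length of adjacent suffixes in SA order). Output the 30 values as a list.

rank→(start, suffix):
  0 → (27, 'abb')
  1 → (0, 'abbcddbcbcdcaddcdddabccdddbabb')
  2 → (19, 'abccdddbabb')
  3 → (12, 'addcdddabccdddbabb')
  4 → (29, 'b')
  5 → (26, 'babb')
  6 → (28, 'bb')
  7 → (1, 'bbcddbcbcdcaddcdddabccdddbabb')
  8 → (6, 'bcbcdcaddcdddabccdddbabb')
  9 → (20, 'bccdddbabb')
  10 → (8, 'bcdcaddcdddabccdddbabb')
  11 → (2, 'bcddbcbcdcaddcdddabccdddbabb')
  12 → (11, 'caddcdddabccdddbabb')
  13 → (7, 'cbcdcaddcdddabccdddbabb')
  14 → (21, 'ccdddbabb')
  15 → (9, 'cdcaddcdddabccdddbabb')
  16 → (3, 'cddbcbcdcaddcdddabccdddbabb')
  17 → (15, 'cdddabccdddbabb')
  18 → (22, 'cdddbabb')
  19 → (18, 'dabccdddbabb')
  20 → (25, 'dbabb')
  21 → (5, 'dbcbcdcaddcdddabccdddbabb')
  22 → (10, 'dcaddcdddabccdddbabb')
  23 → (14, 'dcdddabccdddbabb')
  24 → (17, 'ddabccdddbabb')
  25 → (24, 'ddbabb')
  26 → (4, 'ddbcbcdcaddcdddabccdddbabb')
  27 → (13, 'ddcdddabccdddbabb')
  28 → (16, 'dddabccdddbabb')
  29 → (23, 'dddbabb')

SA = [27, 0, 19, 12, 29, 26, 28, 1, 6, 20, 8, 2, 11, 7, 21, 9, 3, 15, 22, 18, 25, 5, 10, 14, 17, 24, 4, 13, 16, 23]
rank  pair      lcp
   1  s[27:],s[0:]  3  'abb'
   2  s[0:],s[19:]  2  'ab'
   3  s[19:],s[12:]  1  'a'
   4  s[12:],s[29:]  0  ''
   5  s[29:],s[26:]  1  'b'
   6  s[26:],s[28:]  1  'b'
   7  s[28:],s[1:]  2  'bb'
   8  s[1:],s[6:]  1  'b'
   9  s[6:],s[20:]  2  'bc'
  10  s[20:],s[8:]  2  'bc'
  11  s[8:],s[2:]  3  'bcd'
  12  s[2:],s[11:]  0  ''
  13  s[11:],s[7:]  1  'c'
  14  s[7:],s[21:]  1  'c'
  15  s[21:],s[9:]  1  'c'
  16  s[9:],s[3:]  2  'cd'
  17  s[3:],s[15:]  3  'cdd'
  18  s[15:],s[22:]  4  'cddd'
  19  s[22:],s[18:]  0  ''
  20  s[18:],s[25:]  1  'd'
  21  s[25:],s[5:]  2  'db'
  22  s[5:],s[10:]  1  'd'
  23  s[10:],s[14:]  2  'dc'
  24  s[14:],s[17:]  1  'd'
  25  s[17:],s[24:]  2  'dd'
  26  s[24:],s[4:]  3  'ddb'
  27  s[4:],s[13:]  2  'dd'
  28  s[13:],s[16:]  2  'dd'
  29  s[16:],s[23:]  3  'ddd'

[0, 3, 2, 1, 0, 1, 1, 2, 1, 2, 2, 3, 0, 1, 1, 1, 2, 3, 4, 0, 1, 2, 1, 2, 1, 2, 3, 2, 2, 3]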